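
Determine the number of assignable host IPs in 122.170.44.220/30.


Host bits = 32 - 30 = 2
Total addresses = 2^2 = 4
Usable = total - 2 (network and broadcast)
Usable hosts: 2


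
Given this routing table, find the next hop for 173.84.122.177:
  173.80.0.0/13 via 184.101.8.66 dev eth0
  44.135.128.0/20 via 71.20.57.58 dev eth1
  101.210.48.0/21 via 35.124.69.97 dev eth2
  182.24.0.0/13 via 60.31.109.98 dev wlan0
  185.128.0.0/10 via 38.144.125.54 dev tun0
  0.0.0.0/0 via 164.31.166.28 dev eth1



Longest prefix match for 173.84.122.177:
  /13 173.80.0.0: MATCH
  /20 44.135.128.0: no
  /21 101.210.48.0: no
  /13 182.24.0.0: no
  /10 185.128.0.0: no
  /0 0.0.0.0: MATCH
Selected: next-hop 184.101.8.66 via eth0 (matched /13)


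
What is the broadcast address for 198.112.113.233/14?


Network: 198.112.0.0/14
Host bits = 18
Set all host bits to 1:
Broadcast: 198.115.255.255


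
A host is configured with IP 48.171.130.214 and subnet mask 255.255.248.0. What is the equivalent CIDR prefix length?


Binary: 11111111.11111111.11111000.00000000
Count leading 1s
Prefix: /21


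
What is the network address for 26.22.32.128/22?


IP:   00011010.00010110.00100000.10000000
Mask: 11111111.11111111.11111100.00000000
AND operation:
Net:  00011010.00010110.00100000.00000000
Network: 26.22.32.0/22


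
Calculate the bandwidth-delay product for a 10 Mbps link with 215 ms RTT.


BDP = bandwidth * RTT
= 10 Mbps * 215 ms
= 10 * 1e6 * 215 / 1000 bits
= 2150000 bits
= 268750 bytes
= 262.4512 KB
BDP = 2150000 bits (268750 bytes)


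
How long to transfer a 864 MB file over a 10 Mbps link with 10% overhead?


Effective throughput = 10 * (1 - 10/100) = 9 Mbps
File size in Mb = 864 * 8 = 6912 Mb
Time = 6912 / 9
Time = 768 seconds


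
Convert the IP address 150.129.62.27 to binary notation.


150 = 10010110
129 = 10000001
62 = 00111110
27 = 00011011
Binary: 10010110.10000001.00111110.00011011


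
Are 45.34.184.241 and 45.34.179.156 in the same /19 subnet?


Mask: 255.255.224.0
45.34.184.241 AND mask = 45.34.160.0
45.34.179.156 AND mask = 45.34.160.0
Yes, same subnet (45.34.160.0)


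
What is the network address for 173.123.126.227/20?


IP:   10101101.01111011.01111110.11100011
Mask: 11111111.11111111.11110000.00000000
AND operation:
Net:  10101101.01111011.01110000.00000000
Network: 173.123.112.0/20


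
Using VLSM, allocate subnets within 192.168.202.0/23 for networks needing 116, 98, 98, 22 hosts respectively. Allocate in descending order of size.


116 hosts -> /25 (126 usable): 192.168.202.0/25
98 hosts -> /25 (126 usable): 192.168.202.128/25
98 hosts -> /25 (126 usable): 192.168.203.0/25
22 hosts -> /27 (30 usable): 192.168.203.128/27
Allocation: 192.168.202.0/25 (116 hosts, 126 usable); 192.168.202.128/25 (98 hosts, 126 usable); 192.168.203.0/25 (98 hosts, 126 usable); 192.168.203.128/27 (22 hosts, 30 usable)


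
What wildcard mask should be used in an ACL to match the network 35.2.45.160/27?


Subnet mask: 255.255.255.224
Wildcard = 255.255.255.255 - subnet mask
255 - 255 = 0
255 - 255 = 0
255 - 255 = 0
255 - 224 = 31
Wildcard: 0.0.0.31


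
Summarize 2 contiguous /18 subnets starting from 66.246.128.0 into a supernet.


Original prefix: /18
Number of subnets: 2 = 2^1
New prefix = 18 - 1 = 17
Supernet: 66.246.128.0/17


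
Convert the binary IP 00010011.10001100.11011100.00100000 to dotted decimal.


00010011 = 19
10001100 = 140
11011100 = 220
00100000 = 32
IP: 19.140.220.32


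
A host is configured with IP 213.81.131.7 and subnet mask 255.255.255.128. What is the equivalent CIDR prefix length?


Binary: 11111111.11111111.11111111.10000000
Count leading 1s
Prefix: /25


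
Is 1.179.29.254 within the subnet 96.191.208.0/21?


Subnet network: 96.191.208.0
Test IP AND mask: 1.179.24.0
No, 1.179.29.254 is not in 96.191.208.0/21


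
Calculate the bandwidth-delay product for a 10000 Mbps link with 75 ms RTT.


BDP = bandwidth * RTT
= 10000 Mbps * 75 ms
= 10000 * 1e6 * 75 / 1000 bits
= 750000000 bits
= 93750000 bytes
= 91552.7344 KB
BDP = 750000000 bits (93750000 bytes)


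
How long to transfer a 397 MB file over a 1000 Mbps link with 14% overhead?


Effective throughput = 1000 * (1 - 14/100) = 860 Mbps
File size in Mb = 397 * 8 = 3176 Mb
Time = 3176 / 860
Time = 3.693 seconds


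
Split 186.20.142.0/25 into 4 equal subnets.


New prefix = 25 + 2 = 27
Each subnet has 32 addresses
  186.20.142.0/27
  186.20.142.32/27
  186.20.142.64/27
  186.20.142.96/27
Subnets: 186.20.142.0/27, 186.20.142.32/27, 186.20.142.64/27, 186.20.142.96/27


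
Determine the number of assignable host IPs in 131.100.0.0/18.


Host bits = 32 - 18 = 14
Total addresses = 2^14 = 16384
Usable = total - 2 (network and broadcast)
Usable hosts: 16382


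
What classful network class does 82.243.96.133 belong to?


First octet: 82
Binary: 01010010
0xxxxxxx -> Class A (1-126)
Class A, default mask 255.0.0.0 (/8)


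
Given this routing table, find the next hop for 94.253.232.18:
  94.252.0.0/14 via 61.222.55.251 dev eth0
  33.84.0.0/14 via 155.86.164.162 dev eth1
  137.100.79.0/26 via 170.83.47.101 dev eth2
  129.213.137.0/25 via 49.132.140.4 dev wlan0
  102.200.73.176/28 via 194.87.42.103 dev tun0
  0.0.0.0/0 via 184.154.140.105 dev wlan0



Longest prefix match for 94.253.232.18:
  /14 94.252.0.0: MATCH
  /14 33.84.0.0: no
  /26 137.100.79.0: no
  /25 129.213.137.0: no
  /28 102.200.73.176: no
  /0 0.0.0.0: MATCH
Selected: next-hop 61.222.55.251 via eth0 (matched /14)


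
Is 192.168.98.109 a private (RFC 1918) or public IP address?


RFC 1918 private ranges:
  10.0.0.0/8 (10.0.0.0 - 10.255.255.255)
  172.16.0.0/12 (172.16.0.0 - 172.31.255.255)
  192.168.0.0/16 (192.168.0.0 - 192.168.255.255)
Private (in 192.168.0.0/16)


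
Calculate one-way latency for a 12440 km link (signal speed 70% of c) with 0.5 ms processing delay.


Speed = 0.7 * 3e5 km/s = 210000 km/s
Propagation delay = 12440 / 210000 = 0.0592 s = 59.2381 ms
Processing delay = 0.5 ms
Total one-way latency = 59.7381 ms


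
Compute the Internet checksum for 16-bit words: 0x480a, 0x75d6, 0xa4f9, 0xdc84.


Sum all words (with carry folding):
+ 0x480a = 0x480a
+ 0x75d6 = 0xbde0
+ 0xa4f9 = 0x62da
+ 0xdc84 = 0x3f5f
One's complement: ~0x3f5f
Checksum = 0xc0a0


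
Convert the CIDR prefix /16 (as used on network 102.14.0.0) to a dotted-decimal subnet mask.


/16 means 16 network bits, 16 host bits
Binary: 11111111111111110000000000000000
Mask: 255.255.0.0


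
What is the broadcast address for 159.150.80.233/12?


Network: 159.144.0.0/12
Host bits = 20
Set all host bits to 1:
Broadcast: 159.159.255.255


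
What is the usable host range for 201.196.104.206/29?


Network: 201.196.104.200
Broadcast: 201.196.104.207
First usable = network + 1
Last usable = broadcast - 1
Range: 201.196.104.201 to 201.196.104.206


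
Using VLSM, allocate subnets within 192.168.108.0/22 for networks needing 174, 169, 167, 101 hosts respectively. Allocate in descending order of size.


174 hosts -> /24 (254 usable): 192.168.108.0/24
169 hosts -> /24 (254 usable): 192.168.109.0/24
167 hosts -> /24 (254 usable): 192.168.110.0/24
101 hosts -> /25 (126 usable): 192.168.111.0/25
Allocation: 192.168.108.0/24 (174 hosts, 254 usable); 192.168.109.0/24 (169 hosts, 254 usable); 192.168.110.0/24 (167 hosts, 254 usable); 192.168.111.0/25 (101 hosts, 126 usable)


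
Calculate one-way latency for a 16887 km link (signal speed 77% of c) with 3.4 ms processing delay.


Speed = 0.77 * 3e5 km/s = 231000 km/s
Propagation delay = 16887 / 231000 = 0.0731 s = 73.1039 ms
Processing delay = 3.4 ms
Total one-way latency = 76.5039 ms


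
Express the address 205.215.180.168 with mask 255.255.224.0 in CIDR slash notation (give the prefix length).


Binary: 11111111.11111111.11100000.00000000
Count leading 1s
Prefix: /19


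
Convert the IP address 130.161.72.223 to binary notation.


130 = 10000010
161 = 10100001
72 = 01001000
223 = 11011111
Binary: 10000010.10100001.01001000.11011111


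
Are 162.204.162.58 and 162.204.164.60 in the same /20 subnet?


Mask: 255.255.240.0
162.204.162.58 AND mask = 162.204.160.0
162.204.164.60 AND mask = 162.204.160.0
Yes, same subnet (162.204.160.0)


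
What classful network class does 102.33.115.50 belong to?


First octet: 102
Binary: 01100110
0xxxxxxx -> Class A (1-126)
Class A, default mask 255.0.0.0 (/8)


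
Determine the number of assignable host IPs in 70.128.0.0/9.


Host bits = 32 - 9 = 23
Total addresses = 2^23 = 8388608
Usable = total - 2 (network and broadcast)
Usable hosts: 8388606


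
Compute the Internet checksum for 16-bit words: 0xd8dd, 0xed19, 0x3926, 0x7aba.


Sum all words (with carry folding):
+ 0xd8dd = 0xd8dd
+ 0xed19 = 0xc5f7
+ 0x3926 = 0xff1d
+ 0x7aba = 0x79d8
One's complement: ~0x79d8
Checksum = 0x8627


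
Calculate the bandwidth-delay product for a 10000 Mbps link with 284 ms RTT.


BDP = bandwidth * RTT
= 10000 Mbps * 284 ms
= 10000 * 1e6 * 284 / 1000 bits
= 2840000000 bits
= 355000000 bytes
= 346679.6875 KB
BDP = 2840000000 bits (355000000 bytes)


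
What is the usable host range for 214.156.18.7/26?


Network: 214.156.18.0
Broadcast: 214.156.18.63
First usable = network + 1
Last usable = broadcast - 1
Range: 214.156.18.1 to 214.156.18.62


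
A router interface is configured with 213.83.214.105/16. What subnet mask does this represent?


/16 means 16 network bits, 16 host bits
Binary: 11111111111111110000000000000000
Mask: 255.255.0.0


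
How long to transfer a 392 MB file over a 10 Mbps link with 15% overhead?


Effective throughput = 10 * (1 - 15/100) = 8.5 Mbps
File size in Mb = 392 * 8 = 3136 Mb
Time = 3136 / 8.5
Time = 368.9412 seconds


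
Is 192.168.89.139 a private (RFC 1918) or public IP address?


RFC 1918 private ranges:
  10.0.0.0/8 (10.0.0.0 - 10.255.255.255)
  172.16.0.0/12 (172.16.0.0 - 172.31.255.255)
  192.168.0.0/16 (192.168.0.0 - 192.168.255.255)
Private (in 192.168.0.0/16)


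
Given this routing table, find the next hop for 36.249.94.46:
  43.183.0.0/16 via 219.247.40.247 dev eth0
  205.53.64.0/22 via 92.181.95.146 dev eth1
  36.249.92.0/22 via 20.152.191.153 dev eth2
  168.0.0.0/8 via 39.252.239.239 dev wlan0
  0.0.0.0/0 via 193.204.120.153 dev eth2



Longest prefix match for 36.249.94.46:
  /16 43.183.0.0: no
  /22 205.53.64.0: no
  /22 36.249.92.0: MATCH
  /8 168.0.0.0: no
  /0 0.0.0.0: MATCH
Selected: next-hop 20.152.191.153 via eth2 (matched /22)


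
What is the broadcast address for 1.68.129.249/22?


Network: 1.68.128.0/22
Host bits = 10
Set all host bits to 1:
Broadcast: 1.68.131.255


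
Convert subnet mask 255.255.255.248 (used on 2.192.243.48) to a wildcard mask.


Subnet mask: 255.255.255.248
Wildcard = 255.255.255.255 - subnet mask
255 - 255 = 0
255 - 255 = 0
255 - 255 = 0
255 - 248 = 7
Wildcard: 0.0.0.7


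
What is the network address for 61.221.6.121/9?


IP:   00111101.11011101.00000110.01111001
Mask: 11111111.10000000.00000000.00000000
AND operation:
Net:  00111101.10000000.00000000.00000000
Network: 61.128.0.0/9


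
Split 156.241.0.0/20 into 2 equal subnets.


New prefix = 20 + 1 = 21
Each subnet has 2048 addresses
  156.241.0.0/21
  156.241.8.0/21
Subnets: 156.241.0.0/21, 156.241.8.0/21


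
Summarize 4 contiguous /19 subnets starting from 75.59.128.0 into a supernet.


Original prefix: /19
Number of subnets: 4 = 2^2
New prefix = 19 - 2 = 17
Supernet: 75.59.128.0/17


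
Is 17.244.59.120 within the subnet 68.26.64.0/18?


Subnet network: 68.26.64.0
Test IP AND mask: 17.244.0.0
No, 17.244.59.120 is not in 68.26.64.0/18


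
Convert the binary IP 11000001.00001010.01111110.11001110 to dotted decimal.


11000001 = 193
00001010 = 10
01111110 = 126
11001110 = 206
IP: 193.10.126.206


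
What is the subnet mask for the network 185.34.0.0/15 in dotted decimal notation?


/15 means 15 network bits, 17 host bits
Binary: 11111111111111100000000000000000
Mask: 255.254.0.0


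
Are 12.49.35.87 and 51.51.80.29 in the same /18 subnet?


Mask: 255.255.192.0
12.49.35.87 AND mask = 12.49.0.0
51.51.80.29 AND mask = 51.51.64.0
No, different subnets (12.49.0.0 vs 51.51.64.0)


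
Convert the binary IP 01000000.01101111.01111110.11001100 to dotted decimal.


01000000 = 64
01101111 = 111
01111110 = 126
11001100 = 204
IP: 64.111.126.204


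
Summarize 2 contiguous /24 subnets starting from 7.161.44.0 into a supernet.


Original prefix: /24
Number of subnets: 2 = 2^1
New prefix = 24 - 1 = 23
Supernet: 7.161.44.0/23


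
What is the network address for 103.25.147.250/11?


IP:   01100111.00011001.10010011.11111010
Mask: 11111111.11100000.00000000.00000000
AND operation:
Net:  01100111.00000000.00000000.00000000
Network: 103.0.0.0/11


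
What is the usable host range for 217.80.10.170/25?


Network: 217.80.10.128
Broadcast: 217.80.10.255
First usable = network + 1
Last usable = broadcast - 1
Range: 217.80.10.129 to 217.80.10.254


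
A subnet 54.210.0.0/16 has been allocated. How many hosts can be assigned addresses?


Host bits = 32 - 16 = 16
Total addresses = 2^16 = 65536
Usable = total - 2 (network and broadcast)
Usable hosts: 65534


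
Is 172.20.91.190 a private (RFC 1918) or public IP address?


RFC 1918 private ranges:
  10.0.0.0/8 (10.0.0.0 - 10.255.255.255)
  172.16.0.0/12 (172.16.0.0 - 172.31.255.255)
  192.168.0.0/16 (192.168.0.0 - 192.168.255.255)
Private (in 172.16.0.0/12)


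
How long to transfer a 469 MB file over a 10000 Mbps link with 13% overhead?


Effective throughput = 10000 * (1 - 13/100) = 8700 Mbps
File size in Mb = 469 * 8 = 3752 Mb
Time = 3752 / 8700
Time = 0.4313 seconds


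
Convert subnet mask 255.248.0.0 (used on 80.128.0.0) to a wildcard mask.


Subnet mask: 255.248.0.0
Wildcard = 255.255.255.255 - subnet mask
255 - 255 = 0
255 - 248 = 7
255 - 0 = 255
255 - 0 = 255
Wildcard: 0.7.255.255


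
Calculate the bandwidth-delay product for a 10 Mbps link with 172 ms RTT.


BDP = bandwidth * RTT
= 10 Mbps * 172 ms
= 10 * 1e6 * 172 / 1000 bits
= 1720000 bits
= 215000 bytes
= 209.9609 KB
BDP = 1720000 bits (215000 bytes)


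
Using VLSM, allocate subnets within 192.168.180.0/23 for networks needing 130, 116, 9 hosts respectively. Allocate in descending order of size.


130 hosts -> /24 (254 usable): 192.168.180.0/24
116 hosts -> /25 (126 usable): 192.168.181.0/25
9 hosts -> /28 (14 usable): 192.168.181.128/28
Allocation: 192.168.180.0/24 (130 hosts, 254 usable); 192.168.181.0/25 (116 hosts, 126 usable); 192.168.181.128/28 (9 hosts, 14 usable)


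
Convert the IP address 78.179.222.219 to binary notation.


78 = 01001110
179 = 10110011
222 = 11011110
219 = 11011011
Binary: 01001110.10110011.11011110.11011011


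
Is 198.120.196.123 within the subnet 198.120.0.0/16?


Subnet network: 198.120.0.0
Test IP AND mask: 198.120.0.0
Yes, 198.120.196.123 is in 198.120.0.0/16


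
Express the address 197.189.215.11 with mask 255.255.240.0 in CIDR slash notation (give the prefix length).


Binary: 11111111.11111111.11110000.00000000
Count leading 1s
Prefix: /20


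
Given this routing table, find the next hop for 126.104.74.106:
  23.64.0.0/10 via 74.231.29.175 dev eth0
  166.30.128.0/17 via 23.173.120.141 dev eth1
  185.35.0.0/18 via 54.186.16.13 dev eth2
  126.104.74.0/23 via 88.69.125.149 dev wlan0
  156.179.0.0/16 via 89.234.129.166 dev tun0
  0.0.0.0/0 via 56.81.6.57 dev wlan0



Longest prefix match for 126.104.74.106:
  /10 23.64.0.0: no
  /17 166.30.128.0: no
  /18 185.35.0.0: no
  /23 126.104.74.0: MATCH
  /16 156.179.0.0: no
  /0 0.0.0.0: MATCH
Selected: next-hop 88.69.125.149 via wlan0 (matched /23)


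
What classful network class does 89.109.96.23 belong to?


First octet: 89
Binary: 01011001
0xxxxxxx -> Class A (1-126)
Class A, default mask 255.0.0.0 (/8)


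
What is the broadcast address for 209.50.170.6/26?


Network: 209.50.170.0/26
Host bits = 6
Set all host bits to 1:
Broadcast: 209.50.170.63


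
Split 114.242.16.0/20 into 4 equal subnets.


New prefix = 20 + 2 = 22
Each subnet has 1024 addresses
  114.242.16.0/22
  114.242.20.0/22
  114.242.24.0/22
  114.242.28.0/22
Subnets: 114.242.16.0/22, 114.242.20.0/22, 114.242.24.0/22, 114.242.28.0/22


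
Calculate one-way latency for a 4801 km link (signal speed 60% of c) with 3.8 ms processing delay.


Speed = 0.6 * 3e5 km/s = 180000 km/s
Propagation delay = 4801 / 180000 = 0.0267 s = 26.6722 ms
Processing delay = 3.8 ms
Total one-way latency = 30.4722 ms


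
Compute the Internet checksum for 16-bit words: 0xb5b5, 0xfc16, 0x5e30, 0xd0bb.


Sum all words (with carry folding):
+ 0xb5b5 = 0xb5b5
+ 0xfc16 = 0xb1cc
+ 0x5e30 = 0x0ffd
+ 0xd0bb = 0xe0b8
One's complement: ~0xe0b8
Checksum = 0x1f47


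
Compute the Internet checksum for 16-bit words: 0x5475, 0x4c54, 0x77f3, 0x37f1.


Sum all words (with carry folding):
+ 0x5475 = 0x5475
+ 0x4c54 = 0xa0c9
+ 0x77f3 = 0x18bd
+ 0x37f1 = 0x50ae
One's complement: ~0x50ae
Checksum = 0xaf51


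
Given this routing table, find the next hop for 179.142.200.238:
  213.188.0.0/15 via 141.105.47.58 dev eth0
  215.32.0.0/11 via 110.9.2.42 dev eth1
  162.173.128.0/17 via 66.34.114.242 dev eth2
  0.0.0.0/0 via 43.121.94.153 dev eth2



Longest prefix match for 179.142.200.238:
  /15 213.188.0.0: no
  /11 215.32.0.0: no
  /17 162.173.128.0: no
  /0 0.0.0.0: MATCH
Selected: next-hop 43.121.94.153 via eth2 (matched /0)


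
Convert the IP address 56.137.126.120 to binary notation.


56 = 00111000
137 = 10001001
126 = 01111110
120 = 01111000
Binary: 00111000.10001001.01111110.01111000


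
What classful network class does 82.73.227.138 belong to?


First octet: 82
Binary: 01010010
0xxxxxxx -> Class A (1-126)
Class A, default mask 255.0.0.0 (/8)


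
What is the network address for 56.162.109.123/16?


IP:   00111000.10100010.01101101.01111011
Mask: 11111111.11111111.00000000.00000000
AND operation:
Net:  00111000.10100010.00000000.00000000
Network: 56.162.0.0/16


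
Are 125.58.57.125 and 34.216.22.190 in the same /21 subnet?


Mask: 255.255.248.0
125.58.57.125 AND mask = 125.58.56.0
34.216.22.190 AND mask = 34.216.16.0
No, different subnets (125.58.56.0 vs 34.216.16.0)


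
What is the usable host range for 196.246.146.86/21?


Network: 196.246.144.0
Broadcast: 196.246.151.255
First usable = network + 1
Last usable = broadcast - 1
Range: 196.246.144.1 to 196.246.151.254


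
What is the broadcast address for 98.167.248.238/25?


Network: 98.167.248.128/25
Host bits = 7
Set all host bits to 1:
Broadcast: 98.167.248.255


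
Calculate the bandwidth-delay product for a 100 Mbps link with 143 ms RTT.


BDP = bandwidth * RTT
= 100 Mbps * 143 ms
= 100 * 1e6 * 143 / 1000 bits
= 14300000 bits
= 1787500 bytes
= 1745.6055 KB
BDP = 14300000 bits (1787500 bytes)


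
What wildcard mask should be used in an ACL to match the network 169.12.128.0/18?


Subnet mask: 255.255.192.0
Wildcard = 255.255.255.255 - subnet mask
255 - 255 = 0
255 - 255 = 0
255 - 192 = 63
255 - 0 = 255
Wildcard: 0.0.63.255


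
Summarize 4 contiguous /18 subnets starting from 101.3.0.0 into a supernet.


Original prefix: /18
Number of subnets: 4 = 2^2
New prefix = 18 - 2 = 16
Supernet: 101.3.0.0/16


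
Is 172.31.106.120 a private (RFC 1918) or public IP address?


RFC 1918 private ranges:
  10.0.0.0/8 (10.0.0.0 - 10.255.255.255)
  172.16.0.0/12 (172.16.0.0 - 172.31.255.255)
  192.168.0.0/16 (192.168.0.0 - 192.168.255.255)
Private (in 172.16.0.0/12)


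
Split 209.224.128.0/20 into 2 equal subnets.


New prefix = 20 + 1 = 21
Each subnet has 2048 addresses
  209.224.128.0/21
  209.224.136.0/21
Subnets: 209.224.128.0/21, 209.224.136.0/21


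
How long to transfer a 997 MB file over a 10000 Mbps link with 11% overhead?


Effective throughput = 10000 * (1 - 11/100) = 8900 Mbps
File size in Mb = 997 * 8 = 7976 Mb
Time = 7976 / 8900
Time = 0.8962 seconds


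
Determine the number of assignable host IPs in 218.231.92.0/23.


Host bits = 32 - 23 = 9
Total addresses = 2^9 = 512
Usable = total - 2 (network and broadcast)
Usable hosts: 510


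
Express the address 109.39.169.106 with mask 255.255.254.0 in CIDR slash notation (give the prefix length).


Binary: 11111111.11111111.11111110.00000000
Count leading 1s
Prefix: /23


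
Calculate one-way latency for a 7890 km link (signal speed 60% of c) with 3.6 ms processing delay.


Speed = 0.6 * 3e5 km/s = 180000 km/s
Propagation delay = 7890 / 180000 = 0.0438 s = 43.8333 ms
Processing delay = 3.6 ms
Total one-way latency = 47.4333 ms


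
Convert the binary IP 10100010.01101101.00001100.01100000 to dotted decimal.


10100010 = 162
01101101 = 109
00001100 = 12
01100000 = 96
IP: 162.109.12.96


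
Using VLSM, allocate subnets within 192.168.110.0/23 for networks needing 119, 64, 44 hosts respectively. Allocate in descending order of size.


119 hosts -> /25 (126 usable): 192.168.110.0/25
64 hosts -> /25 (126 usable): 192.168.110.128/25
44 hosts -> /26 (62 usable): 192.168.111.0/26
Allocation: 192.168.110.0/25 (119 hosts, 126 usable); 192.168.110.128/25 (64 hosts, 126 usable); 192.168.111.0/26 (44 hosts, 62 usable)


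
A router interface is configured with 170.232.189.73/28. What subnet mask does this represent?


/28 means 28 network bits, 4 host bits
Binary: 11111111111111111111111111110000
Mask: 255.255.255.240


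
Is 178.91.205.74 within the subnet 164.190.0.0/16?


Subnet network: 164.190.0.0
Test IP AND mask: 178.91.0.0
No, 178.91.205.74 is not in 164.190.0.0/16


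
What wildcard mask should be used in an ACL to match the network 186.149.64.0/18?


Subnet mask: 255.255.192.0
Wildcard = 255.255.255.255 - subnet mask
255 - 255 = 0
255 - 255 = 0
255 - 192 = 63
255 - 0 = 255
Wildcard: 0.0.63.255


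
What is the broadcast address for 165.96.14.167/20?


Network: 165.96.0.0/20
Host bits = 12
Set all host bits to 1:
Broadcast: 165.96.15.255


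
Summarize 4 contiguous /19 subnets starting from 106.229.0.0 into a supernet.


Original prefix: /19
Number of subnets: 4 = 2^2
New prefix = 19 - 2 = 17
Supernet: 106.229.0.0/17


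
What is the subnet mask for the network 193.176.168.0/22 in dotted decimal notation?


/22 means 22 network bits, 10 host bits
Binary: 11111111111111111111110000000000
Mask: 255.255.252.0


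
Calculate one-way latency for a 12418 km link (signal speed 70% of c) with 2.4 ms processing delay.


Speed = 0.7 * 3e5 km/s = 210000 km/s
Propagation delay = 12418 / 210000 = 0.0591 s = 59.1333 ms
Processing delay = 2.4 ms
Total one-way latency = 61.5333 ms


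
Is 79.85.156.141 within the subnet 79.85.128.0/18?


Subnet network: 79.85.128.0
Test IP AND mask: 79.85.128.0
Yes, 79.85.156.141 is in 79.85.128.0/18


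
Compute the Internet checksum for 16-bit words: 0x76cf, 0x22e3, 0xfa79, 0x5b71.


Sum all words (with carry folding):
+ 0x76cf = 0x76cf
+ 0x22e3 = 0x99b2
+ 0xfa79 = 0x942c
+ 0x5b71 = 0xef9d
One's complement: ~0xef9d
Checksum = 0x1062


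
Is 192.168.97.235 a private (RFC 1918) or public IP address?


RFC 1918 private ranges:
  10.0.0.0/8 (10.0.0.0 - 10.255.255.255)
  172.16.0.0/12 (172.16.0.0 - 172.31.255.255)
  192.168.0.0/16 (192.168.0.0 - 192.168.255.255)
Private (in 192.168.0.0/16)


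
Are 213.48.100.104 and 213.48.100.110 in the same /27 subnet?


Mask: 255.255.255.224
213.48.100.104 AND mask = 213.48.100.96
213.48.100.110 AND mask = 213.48.100.96
Yes, same subnet (213.48.100.96)


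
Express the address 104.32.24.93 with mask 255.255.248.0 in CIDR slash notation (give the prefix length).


Binary: 11111111.11111111.11111000.00000000
Count leading 1s
Prefix: /21


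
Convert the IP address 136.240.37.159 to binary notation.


136 = 10001000
240 = 11110000
37 = 00100101
159 = 10011111
Binary: 10001000.11110000.00100101.10011111


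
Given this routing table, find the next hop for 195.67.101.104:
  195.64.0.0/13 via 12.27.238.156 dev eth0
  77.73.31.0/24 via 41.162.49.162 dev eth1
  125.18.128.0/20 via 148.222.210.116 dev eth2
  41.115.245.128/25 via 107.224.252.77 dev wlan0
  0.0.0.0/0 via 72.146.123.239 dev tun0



Longest prefix match for 195.67.101.104:
  /13 195.64.0.0: MATCH
  /24 77.73.31.0: no
  /20 125.18.128.0: no
  /25 41.115.245.128: no
  /0 0.0.0.0: MATCH
Selected: next-hop 12.27.238.156 via eth0 (matched /13)


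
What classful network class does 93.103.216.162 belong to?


First octet: 93
Binary: 01011101
0xxxxxxx -> Class A (1-126)
Class A, default mask 255.0.0.0 (/8)


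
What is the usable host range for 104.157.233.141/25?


Network: 104.157.233.128
Broadcast: 104.157.233.255
First usable = network + 1
Last usable = broadcast - 1
Range: 104.157.233.129 to 104.157.233.254


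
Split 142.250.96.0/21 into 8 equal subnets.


New prefix = 21 + 3 = 24
Each subnet has 256 addresses
  142.250.96.0/24
  142.250.97.0/24
  142.250.98.0/24
  142.250.99.0/24
  142.250.100.0/24
  142.250.101.0/24
  142.250.102.0/24
  142.250.103.0/24
Subnets: 142.250.96.0/24, 142.250.97.0/24, 142.250.98.0/24, 142.250.99.0/24, 142.250.100.0/24, 142.250.101.0/24, 142.250.102.0/24, 142.250.103.0/24


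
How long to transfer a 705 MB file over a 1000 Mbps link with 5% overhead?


Effective throughput = 1000 * (1 - 5/100) = 950 Mbps
File size in Mb = 705 * 8 = 5640 Mb
Time = 5640 / 950
Time = 5.9368 seconds


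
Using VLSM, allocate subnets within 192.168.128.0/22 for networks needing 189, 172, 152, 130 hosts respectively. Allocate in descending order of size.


189 hosts -> /24 (254 usable): 192.168.128.0/24
172 hosts -> /24 (254 usable): 192.168.129.0/24
152 hosts -> /24 (254 usable): 192.168.130.0/24
130 hosts -> /24 (254 usable): 192.168.131.0/24
Allocation: 192.168.128.0/24 (189 hosts, 254 usable); 192.168.129.0/24 (172 hosts, 254 usable); 192.168.130.0/24 (152 hosts, 254 usable); 192.168.131.0/24 (130 hosts, 254 usable)


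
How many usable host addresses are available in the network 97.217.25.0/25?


Host bits = 32 - 25 = 7
Total addresses = 2^7 = 128
Usable = total - 2 (network and broadcast)
Usable hosts: 126


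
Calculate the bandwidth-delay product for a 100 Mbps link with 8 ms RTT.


BDP = bandwidth * RTT
= 100 Mbps * 8 ms
= 100 * 1e6 * 8 / 1000 bits
= 800000 bits
= 100000 bytes
= 97.6562 KB
BDP = 800000 bits (100000 bytes)


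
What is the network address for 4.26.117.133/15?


IP:   00000100.00011010.01110101.10000101
Mask: 11111111.11111110.00000000.00000000
AND operation:
Net:  00000100.00011010.00000000.00000000
Network: 4.26.0.0/15


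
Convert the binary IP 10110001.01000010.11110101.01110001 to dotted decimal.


10110001 = 177
01000010 = 66
11110101 = 245
01110001 = 113
IP: 177.66.245.113


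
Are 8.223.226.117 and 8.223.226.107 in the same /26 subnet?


Mask: 255.255.255.192
8.223.226.117 AND mask = 8.223.226.64
8.223.226.107 AND mask = 8.223.226.64
Yes, same subnet (8.223.226.64)


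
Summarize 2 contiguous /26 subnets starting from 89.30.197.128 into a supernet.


Original prefix: /26
Number of subnets: 2 = 2^1
New prefix = 26 - 1 = 25
Supernet: 89.30.197.128/25


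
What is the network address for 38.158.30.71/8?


IP:   00100110.10011110.00011110.01000111
Mask: 11111111.00000000.00000000.00000000
AND operation:
Net:  00100110.00000000.00000000.00000000
Network: 38.0.0.0/8


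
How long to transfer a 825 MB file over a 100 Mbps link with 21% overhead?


Effective throughput = 100 * (1 - 21/100) = 79 Mbps
File size in Mb = 825 * 8 = 6600 Mb
Time = 6600 / 79
Time = 83.5443 seconds


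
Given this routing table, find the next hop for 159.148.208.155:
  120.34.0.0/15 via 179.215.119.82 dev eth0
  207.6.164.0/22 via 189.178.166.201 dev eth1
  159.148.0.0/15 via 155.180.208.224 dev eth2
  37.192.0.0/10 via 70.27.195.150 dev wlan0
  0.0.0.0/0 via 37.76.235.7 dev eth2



Longest prefix match for 159.148.208.155:
  /15 120.34.0.0: no
  /22 207.6.164.0: no
  /15 159.148.0.0: MATCH
  /10 37.192.0.0: no
  /0 0.0.0.0: MATCH
Selected: next-hop 155.180.208.224 via eth2 (matched /15)


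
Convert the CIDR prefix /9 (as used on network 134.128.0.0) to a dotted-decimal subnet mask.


/9 means 9 network bits, 23 host bits
Binary: 11111111100000000000000000000000
Mask: 255.128.0.0


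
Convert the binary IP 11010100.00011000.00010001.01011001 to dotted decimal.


11010100 = 212
00011000 = 24
00010001 = 17
01011001 = 89
IP: 212.24.17.89


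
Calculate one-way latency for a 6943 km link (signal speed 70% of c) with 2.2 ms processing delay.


Speed = 0.7 * 3e5 km/s = 210000 km/s
Propagation delay = 6943 / 210000 = 0.0331 s = 33.0619 ms
Processing delay = 2.2 ms
Total one-way latency = 35.2619 ms


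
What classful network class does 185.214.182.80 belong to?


First octet: 185
Binary: 10111001
10xxxxxx -> Class B (128-191)
Class B, default mask 255.255.0.0 (/16)


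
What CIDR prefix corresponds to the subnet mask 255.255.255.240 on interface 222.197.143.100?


Binary: 11111111.11111111.11111111.11110000
Count leading 1s
Prefix: /28


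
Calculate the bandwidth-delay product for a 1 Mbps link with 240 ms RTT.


BDP = bandwidth * RTT
= 1 Mbps * 240 ms
= 1 * 1e6 * 240 / 1000 bits
= 240000 bits
= 30000 bytes
= 29.2969 KB
BDP = 240000 bits (30000 bytes)


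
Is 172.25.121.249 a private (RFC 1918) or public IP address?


RFC 1918 private ranges:
  10.0.0.0/8 (10.0.0.0 - 10.255.255.255)
  172.16.0.0/12 (172.16.0.0 - 172.31.255.255)
  192.168.0.0/16 (192.168.0.0 - 192.168.255.255)
Private (in 172.16.0.0/12)


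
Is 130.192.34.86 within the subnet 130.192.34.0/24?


Subnet network: 130.192.34.0
Test IP AND mask: 130.192.34.0
Yes, 130.192.34.86 is in 130.192.34.0/24


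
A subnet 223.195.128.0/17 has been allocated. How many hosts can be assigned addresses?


Host bits = 32 - 17 = 15
Total addresses = 2^15 = 32768
Usable = total - 2 (network and broadcast)
Usable hosts: 32766


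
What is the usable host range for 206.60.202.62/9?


Network: 206.0.0.0
Broadcast: 206.127.255.255
First usable = network + 1
Last usable = broadcast - 1
Range: 206.0.0.1 to 206.127.255.254


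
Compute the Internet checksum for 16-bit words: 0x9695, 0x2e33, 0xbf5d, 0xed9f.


Sum all words (with carry folding):
+ 0x9695 = 0x9695
+ 0x2e33 = 0xc4c8
+ 0xbf5d = 0x8426
+ 0xed9f = 0x71c6
One's complement: ~0x71c6
Checksum = 0x8e39


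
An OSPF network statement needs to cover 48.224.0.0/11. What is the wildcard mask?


Subnet mask: 255.224.0.0
Wildcard = 255.255.255.255 - subnet mask
255 - 255 = 0
255 - 224 = 31
255 - 0 = 255
255 - 0 = 255
Wildcard: 0.31.255.255


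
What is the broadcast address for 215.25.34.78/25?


Network: 215.25.34.0/25
Host bits = 7
Set all host bits to 1:
Broadcast: 215.25.34.127


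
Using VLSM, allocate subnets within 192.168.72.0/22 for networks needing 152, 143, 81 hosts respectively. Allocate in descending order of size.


152 hosts -> /24 (254 usable): 192.168.72.0/24
143 hosts -> /24 (254 usable): 192.168.73.0/24
81 hosts -> /25 (126 usable): 192.168.74.0/25
Allocation: 192.168.72.0/24 (152 hosts, 254 usable); 192.168.73.0/24 (143 hosts, 254 usable); 192.168.74.0/25 (81 hosts, 126 usable)


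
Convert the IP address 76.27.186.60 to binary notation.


76 = 01001100
27 = 00011011
186 = 10111010
60 = 00111100
Binary: 01001100.00011011.10111010.00111100


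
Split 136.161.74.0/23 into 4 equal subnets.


New prefix = 23 + 2 = 25
Each subnet has 128 addresses
  136.161.74.0/25
  136.161.74.128/25
  136.161.75.0/25
  136.161.75.128/25
Subnets: 136.161.74.0/25, 136.161.74.128/25, 136.161.75.0/25, 136.161.75.128/25


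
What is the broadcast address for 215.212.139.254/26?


Network: 215.212.139.192/26
Host bits = 6
Set all host bits to 1:
Broadcast: 215.212.139.255


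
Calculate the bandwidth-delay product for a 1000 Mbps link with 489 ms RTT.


BDP = bandwidth * RTT
= 1000 Mbps * 489 ms
= 1000 * 1e6 * 489 / 1000 bits
= 489000000 bits
= 61125000 bytes
= 59692.3828 KB
BDP = 489000000 bits (61125000 bytes)


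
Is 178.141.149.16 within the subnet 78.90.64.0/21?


Subnet network: 78.90.64.0
Test IP AND mask: 178.141.144.0
No, 178.141.149.16 is not in 78.90.64.0/21


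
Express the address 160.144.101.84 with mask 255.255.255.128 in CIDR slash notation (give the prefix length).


Binary: 11111111.11111111.11111111.10000000
Count leading 1s
Prefix: /25


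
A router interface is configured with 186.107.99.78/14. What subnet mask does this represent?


/14 means 14 network bits, 18 host bits
Binary: 11111111111111000000000000000000
Mask: 255.252.0.0


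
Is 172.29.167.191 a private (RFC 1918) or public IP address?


RFC 1918 private ranges:
  10.0.0.0/8 (10.0.0.0 - 10.255.255.255)
  172.16.0.0/12 (172.16.0.0 - 172.31.255.255)
  192.168.0.0/16 (192.168.0.0 - 192.168.255.255)
Private (in 172.16.0.0/12)


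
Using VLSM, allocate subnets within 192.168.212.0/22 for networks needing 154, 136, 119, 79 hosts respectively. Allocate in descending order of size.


154 hosts -> /24 (254 usable): 192.168.212.0/24
136 hosts -> /24 (254 usable): 192.168.213.0/24
119 hosts -> /25 (126 usable): 192.168.214.0/25
79 hosts -> /25 (126 usable): 192.168.214.128/25
Allocation: 192.168.212.0/24 (154 hosts, 254 usable); 192.168.213.0/24 (136 hosts, 254 usable); 192.168.214.0/25 (119 hosts, 126 usable); 192.168.214.128/25 (79 hosts, 126 usable)


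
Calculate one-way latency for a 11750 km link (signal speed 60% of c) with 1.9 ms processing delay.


Speed = 0.6 * 3e5 km/s = 180000 km/s
Propagation delay = 11750 / 180000 = 0.0653 s = 65.2778 ms
Processing delay = 1.9 ms
Total one-way latency = 67.1778 ms


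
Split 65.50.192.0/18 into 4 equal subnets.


New prefix = 18 + 2 = 20
Each subnet has 4096 addresses
  65.50.192.0/20
  65.50.208.0/20
  65.50.224.0/20
  65.50.240.0/20
Subnets: 65.50.192.0/20, 65.50.208.0/20, 65.50.224.0/20, 65.50.240.0/20


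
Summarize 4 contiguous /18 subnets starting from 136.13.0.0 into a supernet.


Original prefix: /18
Number of subnets: 4 = 2^2
New prefix = 18 - 2 = 16
Supernet: 136.13.0.0/16


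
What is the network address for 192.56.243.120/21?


IP:   11000000.00111000.11110011.01111000
Mask: 11111111.11111111.11111000.00000000
AND operation:
Net:  11000000.00111000.11110000.00000000
Network: 192.56.240.0/21


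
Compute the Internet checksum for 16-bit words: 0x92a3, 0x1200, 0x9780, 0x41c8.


Sum all words (with carry folding):
+ 0x92a3 = 0x92a3
+ 0x1200 = 0xa4a3
+ 0x9780 = 0x3c24
+ 0x41c8 = 0x7dec
One's complement: ~0x7dec
Checksum = 0x8213


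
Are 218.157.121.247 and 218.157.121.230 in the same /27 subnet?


Mask: 255.255.255.224
218.157.121.247 AND mask = 218.157.121.224
218.157.121.230 AND mask = 218.157.121.224
Yes, same subnet (218.157.121.224)


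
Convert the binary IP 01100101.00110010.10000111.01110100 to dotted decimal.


01100101 = 101
00110010 = 50
10000111 = 135
01110100 = 116
IP: 101.50.135.116


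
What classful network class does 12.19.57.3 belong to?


First octet: 12
Binary: 00001100
0xxxxxxx -> Class A (1-126)
Class A, default mask 255.0.0.0 (/8)


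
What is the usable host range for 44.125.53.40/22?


Network: 44.125.52.0
Broadcast: 44.125.55.255
First usable = network + 1
Last usable = broadcast - 1
Range: 44.125.52.1 to 44.125.55.254


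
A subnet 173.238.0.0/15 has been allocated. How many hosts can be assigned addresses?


Host bits = 32 - 15 = 17
Total addresses = 2^17 = 131072
Usable = total - 2 (network and broadcast)
Usable hosts: 131070


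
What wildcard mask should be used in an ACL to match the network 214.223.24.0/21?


Subnet mask: 255.255.248.0
Wildcard = 255.255.255.255 - subnet mask
255 - 255 = 0
255 - 255 = 0
255 - 248 = 7
255 - 0 = 255
Wildcard: 0.0.7.255


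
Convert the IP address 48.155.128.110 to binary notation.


48 = 00110000
155 = 10011011
128 = 10000000
110 = 01101110
Binary: 00110000.10011011.10000000.01101110


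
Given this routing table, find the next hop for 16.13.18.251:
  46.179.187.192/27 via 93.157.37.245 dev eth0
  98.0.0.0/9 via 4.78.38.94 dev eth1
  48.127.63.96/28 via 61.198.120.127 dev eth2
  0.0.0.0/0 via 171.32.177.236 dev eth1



Longest prefix match for 16.13.18.251:
  /27 46.179.187.192: no
  /9 98.0.0.0: no
  /28 48.127.63.96: no
  /0 0.0.0.0: MATCH
Selected: next-hop 171.32.177.236 via eth1 (matched /0)


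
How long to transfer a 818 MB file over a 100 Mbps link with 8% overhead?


Effective throughput = 100 * (1 - 8/100) = 92 Mbps
File size in Mb = 818 * 8 = 6544 Mb
Time = 6544 / 92
Time = 71.1304 seconds


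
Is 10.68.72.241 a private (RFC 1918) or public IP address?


RFC 1918 private ranges:
  10.0.0.0/8 (10.0.0.0 - 10.255.255.255)
  172.16.0.0/12 (172.16.0.0 - 172.31.255.255)
  192.168.0.0/16 (192.168.0.0 - 192.168.255.255)
Private (in 10.0.0.0/8)


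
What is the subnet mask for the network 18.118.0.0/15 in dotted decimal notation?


/15 means 15 network bits, 17 host bits
Binary: 11111111111111100000000000000000
Mask: 255.254.0.0


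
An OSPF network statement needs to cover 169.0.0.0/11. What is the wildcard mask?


Subnet mask: 255.224.0.0
Wildcard = 255.255.255.255 - subnet mask
255 - 255 = 0
255 - 224 = 31
255 - 0 = 255
255 - 0 = 255
Wildcard: 0.31.255.255


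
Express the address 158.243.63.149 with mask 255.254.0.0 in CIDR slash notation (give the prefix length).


Binary: 11111111.11111110.00000000.00000000
Count leading 1s
Prefix: /15


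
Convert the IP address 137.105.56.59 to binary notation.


137 = 10001001
105 = 01101001
56 = 00111000
59 = 00111011
Binary: 10001001.01101001.00111000.00111011


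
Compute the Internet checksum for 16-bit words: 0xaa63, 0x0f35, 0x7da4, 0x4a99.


Sum all words (with carry folding):
+ 0xaa63 = 0xaa63
+ 0x0f35 = 0xb998
+ 0x7da4 = 0x373d
+ 0x4a99 = 0x81d6
One's complement: ~0x81d6
Checksum = 0x7e29


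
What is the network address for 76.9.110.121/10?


IP:   01001100.00001001.01101110.01111001
Mask: 11111111.11000000.00000000.00000000
AND operation:
Net:  01001100.00000000.00000000.00000000
Network: 76.0.0.0/10


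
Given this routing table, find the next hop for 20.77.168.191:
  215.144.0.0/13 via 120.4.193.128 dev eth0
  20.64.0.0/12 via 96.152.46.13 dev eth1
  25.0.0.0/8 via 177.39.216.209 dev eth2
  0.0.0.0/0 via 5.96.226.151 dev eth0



Longest prefix match for 20.77.168.191:
  /13 215.144.0.0: no
  /12 20.64.0.0: MATCH
  /8 25.0.0.0: no
  /0 0.0.0.0: MATCH
Selected: next-hop 96.152.46.13 via eth1 (matched /12)


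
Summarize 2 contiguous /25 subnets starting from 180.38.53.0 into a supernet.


Original prefix: /25
Number of subnets: 2 = 2^1
New prefix = 25 - 1 = 24
Supernet: 180.38.53.0/24


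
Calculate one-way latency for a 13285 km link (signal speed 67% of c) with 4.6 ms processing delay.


Speed = 0.67 * 3e5 km/s = 201000 km/s
Propagation delay = 13285 / 201000 = 0.0661 s = 66.0945 ms
Processing delay = 4.6 ms
Total one-way latency = 70.6945 ms


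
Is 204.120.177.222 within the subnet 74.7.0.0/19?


Subnet network: 74.7.0.0
Test IP AND mask: 204.120.160.0
No, 204.120.177.222 is not in 74.7.0.0/19


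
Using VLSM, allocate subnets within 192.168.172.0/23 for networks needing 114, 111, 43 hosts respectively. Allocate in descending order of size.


114 hosts -> /25 (126 usable): 192.168.172.0/25
111 hosts -> /25 (126 usable): 192.168.172.128/25
43 hosts -> /26 (62 usable): 192.168.173.0/26
Allocation: 192.168.172.0/25 (114 hosts, 126 usable); 192.168.172.128/25 (111 hosts, 126 usable); 192.168.173.0/26 (43 hosts, 62 usable)


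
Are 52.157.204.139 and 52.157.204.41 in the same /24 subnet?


Mask: 255.255.255.0
52.157.204.139 AND mask = 52.157.204.0
52.157.204.41 AND mask = 52.157.204.0
Yes, same subnet (52.157.204.0)
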